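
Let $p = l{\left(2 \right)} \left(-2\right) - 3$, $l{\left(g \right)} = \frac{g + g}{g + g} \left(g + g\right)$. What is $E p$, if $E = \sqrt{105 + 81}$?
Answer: $- 11 \sqrt{186} \approx -150.02$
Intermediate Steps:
$l{\left(g \right)} = 2 g$ ($l{\left(g \right)} = \frac{2 g}{2 g} 2 g = 2 g \frac{1}{2 g} 2 g = 1 \cdot 2 g = 2 g$)
$E = \sqrt{186} \approx 13.638$
$p = -11$ ($p = 2 \cdot 2 \left(-2\right) - 3 = 4 \left(-2\right) - 3 = -8 - 3 = -11$)
$E p = \sqrt{186} \left(-11\right) = - 11 \sqrt{186}$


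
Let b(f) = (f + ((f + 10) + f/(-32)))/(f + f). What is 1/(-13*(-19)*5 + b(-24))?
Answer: 192/237269 ≈ 0.00080921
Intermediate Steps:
b(f) = (10 + 63*f/32)/(2*f) (b(f) = (f + ((10 + f) + f*(-1/32)))/((2*f)) = (f + ((10 + f) - f/32))*(1/(2*f)) = (f + (10 + 31*f/32))*(1/(2*f)) = (10 + 63*f/32)*(1/(2*f)) = (10 + 63*f/32)/(2*f))
1/(-13*(-19)*5 + b(-24)) = 1/(-13*(-19)*5 + (63/64 + 5/(-24))) = 1/(247*5 + (63/64 + 5*(-1/24))) = 1/(1235 + (63/64 - 5/24)) = 1/(1235 + 149/192) = 1/(237269/192) = 192/237269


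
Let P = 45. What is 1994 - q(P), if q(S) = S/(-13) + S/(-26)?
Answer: 51979/26 ≈ 1999.2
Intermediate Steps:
q(S) = -3*S/26 (q(S) = S*(-1/13) + S*(-1/26) = -S/13 - S/26 = -3*S/26)
1994 - q(P) = 1994 - (-3)*45/26 = 1994 - 1*(-135/26) = 1994 + 135/26 = 51979/26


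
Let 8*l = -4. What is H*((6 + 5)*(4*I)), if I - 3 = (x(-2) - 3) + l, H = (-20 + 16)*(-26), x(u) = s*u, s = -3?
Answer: 25168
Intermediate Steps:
x(u) = -3*u
l = -½ (l = (⅛)*(-4) = -½ ≈ -0.50000)
H = 104 (H = -4*(-26) = 104)
I = 11/2 (I = 3 + ((-3*(-2) - 3) - ½) = 3 + ((6 - 3) - ½) = 3 + (3 - ½) = 3 + 5/2 = 11/2 ≈ 5.5000)
H*((6 + 5)*(4*I)) = 104*((6 + 5)*(4*(11/2))) = 104*(11*22) = 104*242 = 25168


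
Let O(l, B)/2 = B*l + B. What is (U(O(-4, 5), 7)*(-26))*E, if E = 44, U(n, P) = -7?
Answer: 8008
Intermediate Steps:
O(l, B) = 2*B + 2*B*l (O(l, B) = 2*(B*l + B) = 2*(B + B*l) = 2*B + 2*B*l)
(U(O(-4, 5), 7)*(-26))*E = -7*(-26)*44 = 182*44 = 8008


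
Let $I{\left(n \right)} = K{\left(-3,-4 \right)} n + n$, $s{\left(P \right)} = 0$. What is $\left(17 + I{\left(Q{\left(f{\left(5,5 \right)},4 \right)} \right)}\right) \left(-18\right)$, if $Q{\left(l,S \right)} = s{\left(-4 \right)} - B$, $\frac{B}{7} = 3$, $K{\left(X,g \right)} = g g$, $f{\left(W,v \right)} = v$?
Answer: $6120$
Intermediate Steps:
$K{\left(X,g \right)} = g^{2}$
$B = 21$ ($B = 7 \cdot 3 = 21$)
$Q{\left(l,S \right)} = -21$ ($Q{\left(l,S \right)} = 0 - 21 = -21$)
$I{\left(n \right)} = 17 n$ ($I{\left(n \right)} = \left(-4\right)^{2} n + n = 16 n + n = 17 n$)
$\left(17 + I{\left(Q{\left(f{\left(5,5 \right)},4 \right)} \right)}\right) \left(-18\right) = \left(17 + 17 \left(-21\right)\right) \left(-18\right) = \left(17 - 357\right) \left(-18\right) = \left(-340\right) \left(-18\right) = 6120$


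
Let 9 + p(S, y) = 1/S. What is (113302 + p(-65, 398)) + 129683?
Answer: 15793439/65 ≈ 2.4298e+5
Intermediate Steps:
p(S, y) = -9 + 1/S
(113302 + p(-65, 398)) + 129683 = (113302 + (-9 + 1/(-65))) + 129683 = (113302 + (-9 - 1/65)) + 129683 = (113302 - 586/65) + 129683 = 7364044/65 + 129683 = 15793439/65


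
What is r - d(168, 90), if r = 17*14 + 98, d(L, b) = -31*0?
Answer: 336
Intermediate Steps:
d(L, b) = 0
r = 336 (r = 238 + 98 = 336)
r - d(168, 90) = 336 - 1*0 = 336 + 0 = 336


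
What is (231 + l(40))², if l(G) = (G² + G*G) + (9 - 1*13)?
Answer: 11744329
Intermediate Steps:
l(G) = -4 + 2*G² (l(G) = (G² + G²) + (9 - 13) = 2*G² - 4 = -4 + 2*G²)
(231 + l(40))² = (231 + (-4 + 2*40²))² = (231 + (-4 + 2*1600))² = (231 + (-4 + 3200))² = (231 + 3196)² = 3427² = 11744329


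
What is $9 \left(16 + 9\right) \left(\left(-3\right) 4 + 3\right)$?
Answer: $-2025$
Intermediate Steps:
$9 \left(16 + 9\right) \left(\left(-3\right) 4 + 3\right) = 9 \cdot 25 \left(-12 + 3\right) = 225 \left(-9\right) = -2025$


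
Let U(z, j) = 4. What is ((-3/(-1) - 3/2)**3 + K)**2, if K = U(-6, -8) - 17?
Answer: 5929/64 ≈ 92.641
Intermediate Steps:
K = -13 (K = 4 - 17 = -13)
((-3/(-1) - 3/2)**3 + K)**2 = ((-3/(-1) - 3/2)**3 - 13)**2 = ((-3*(-1) - 3*1/2)**3 - 13)**2 = ((3 - 3/2)**3 - 13)**2 = ((3/2)**3 - 13)**2 = (27/8 - 13)**2 = (-77/8)**2 = 5929/64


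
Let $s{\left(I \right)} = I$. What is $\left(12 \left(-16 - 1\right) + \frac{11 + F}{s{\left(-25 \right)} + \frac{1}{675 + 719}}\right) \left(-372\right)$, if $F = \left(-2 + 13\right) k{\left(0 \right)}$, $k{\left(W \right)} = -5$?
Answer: $\frac{2621803920}{34849} \approx 75233.0$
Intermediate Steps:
$F = -55$ ($F = \left(-2 + 13\right) \left(-5\right) = 11 \left(-5\right) = -55$)
$\left(12 \left(-16 - 1\right) + \frac{11 + F}{s{\left(-25 \right)} + \frac{1}{675 + 719}}\right) \left(-372\right) = \left(12 \left(-16 - 1\right) + \frac{11 - 55}{-25 + \frac{1}{675 + 719}}\right) \left(-372\right) = \left(12 \left(-17\right) - \frac{44}{-25 + \frac{1}{1394}}\right) \left(-372\right) = \left(-204 - \frac{44}{-25 + \frac{1}{1394}}\right) \left(-372\right) = \left(-204 - \frac{44}{- \frac{34849}{1394}}\right) \left(-372\right) = \left(-204 - - \frac{61336}{34849}\right) \left(-372\right) = \left(-204 + \frac{61336}{34849}\right) \left(-372\right) = \left(- \frac{7047860}{34849}\right) \left(-372\right) = \frac{2621803920}{34849}$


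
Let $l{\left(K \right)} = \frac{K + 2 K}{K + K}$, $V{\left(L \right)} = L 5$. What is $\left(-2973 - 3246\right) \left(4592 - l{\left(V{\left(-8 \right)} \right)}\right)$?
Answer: $- \frac{57096639}{2} \approx -2.8548 \cdot 10^{7}$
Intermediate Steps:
$V{\left(L \right)} = 5 L$
$l{\left(K \right)} = \frac{3}{2}$ ($l{\left(K \right)} = \frac{3 K}{2 K} = 3 K \frac{1}{2 K} = \frac{3}{2}$)
$\left(-2973 - 3246\right) \left(4592 - l{\left(V{\left(-8 \right)} \right)}\right) = \left(-2973 - 3246\right) \left(4592 - \frac{3}{2}\right) = - 6219 \left(4592 - \frac{3}{2}\right) = \left(-6219\right) \frac{9181}{2} = - \frac{57096639}{2}$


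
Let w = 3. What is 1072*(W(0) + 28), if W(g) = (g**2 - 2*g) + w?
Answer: 33232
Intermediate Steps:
W(g) = 3 + g**2 - 2*g (W(g) = (g**2 - 2*g) + 3 = 3 + g**2 - 2*g)
1072*(W(0) + 28) = 1072*((3 + 0**2 - 2*0) + 28) = 1072*((3 + 0 + 0) + 28) = 1072*(3 + 28) = 1072*31 = 33232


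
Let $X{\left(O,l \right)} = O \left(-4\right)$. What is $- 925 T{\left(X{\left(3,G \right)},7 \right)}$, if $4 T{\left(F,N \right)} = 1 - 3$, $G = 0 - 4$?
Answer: $\frac{925}{2} \approx 462.5$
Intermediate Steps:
$G = -4$
$X{\left(O,l \right)} = - 4 O$
$T{\left(F,N \right)} = - \frac{1}{2}$ ($T{\left(F,N \right)} = \frac{1 - 3}{4} = \frac{1}{4} \left(-2\right) = - \frac{1}{2}$)
$- 925 T{\left(X{\left(3,G \right)},7 \right)} = - \frac{925 \left(-1\right)}{2} = \left(-1\right) \left(- \frac{925}{2}\right) = \frac{925}{2}$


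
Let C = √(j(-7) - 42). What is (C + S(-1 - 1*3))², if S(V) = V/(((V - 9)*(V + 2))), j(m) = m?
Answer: (2 - 91*I)²/169 ≈ -48.976 - 2.1538*I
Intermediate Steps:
S(V) = V/((-9 + V)*(2 + V)) (S(V) = V/(((-9 + V)*(2 + V))) = V*(1/((-9 + V)*(2 + V))) = V/((-9 + V)*(2 + V)))
C = 7*I (C = √(-7 - 42) = √(-49) = 7*I ≈ 7.0*I)
(C + S(-1 - 1*3))² = (7*I + (-1 - 1*3)/(-18 + (-1 - 1*3)² - 7*(-1 - 1*3)))² = (7*I + (-1 - 3)/(-18 + (-1 - 3)² - 7*(-1 - 3)))² = (7*I - 4/(-18 + (-4)² - 7*(-4)))² = (7*I - 4/(-18 + 16 + 28))² = (7*I - 4/26)² = (7*I - 4*1/26)² = (7*I - 2/13)² = (-2/13 + 7*I)²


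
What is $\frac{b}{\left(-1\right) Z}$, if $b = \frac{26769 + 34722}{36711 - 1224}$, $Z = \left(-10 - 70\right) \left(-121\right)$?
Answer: $- \frac{20497}{114504720} \approx -0.00017901$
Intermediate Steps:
$Z = 9680$ ($Z = \left(-80\right) \left(-121\right) = 9680$)
$b = \frac{20497}{11829}$ ($b = \frac{61491}{35487} = 61491 \cdot \frac{1}{35487} = \frac{20497}{11829} \approx 1.7328$)
$\frac{b}{\left(-1\right) Z} = \frac{20497}{11829 \left(\left(-1\right) 9680\right)} = \frac{20497}{11829 \left(-9680\right)} = \frac{20497}{11829} \left(- \frac{1}{9680}\right) = - \frac{20497}{114504720}$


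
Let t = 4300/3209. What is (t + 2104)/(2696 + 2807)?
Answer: 6756036/17659127 ≈ 0.38258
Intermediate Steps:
t = 4300/3209 (t = 4300*(1/3209) = 4300/3209 ≈ 1.3400)
(t + 2104)/(2696 + 2807) = (4300/3209 + 2104)/(2696 + 2807) = (6756036/3209)/5503 = (6756036/3209)*(1/5503) = 6756036/17659127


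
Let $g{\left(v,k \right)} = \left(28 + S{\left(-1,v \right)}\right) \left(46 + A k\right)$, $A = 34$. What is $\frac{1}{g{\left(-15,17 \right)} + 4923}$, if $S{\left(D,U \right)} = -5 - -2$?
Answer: $\frac{1}{20523} \approx 4.8726 \cdot 10^{-5}$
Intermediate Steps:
$S{\left(D,U \right)} = -3$ ($S{\left(D,U \right)} = -5 + 2 = -3$)
$g{\left(v,k \right)} = 1150 + 850 k$ ($g{\left(v,k \right)} = \left(28 - 3\right) \left(46 + 34 k\right) = 25 \left(46 + 34 k\right) = 1150 + 850 k$)
$\frac{1}{g{\left(-15,17 \right)} + 4923} = \frac{1}{\left(1150 + 850 \cdot 17\right) + 4923} = \frac{1}{\left(1150 + 14450\right) + 4923} = \frac{1}{15600 + 4923} = \frac{1}{20523}$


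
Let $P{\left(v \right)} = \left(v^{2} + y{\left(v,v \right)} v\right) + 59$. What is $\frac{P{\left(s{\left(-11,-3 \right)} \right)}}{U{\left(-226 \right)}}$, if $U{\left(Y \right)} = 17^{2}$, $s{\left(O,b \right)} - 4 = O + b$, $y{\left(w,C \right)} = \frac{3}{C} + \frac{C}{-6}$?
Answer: $\frac{436}{867} \approx 0.50288$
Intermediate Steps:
$y{\left(w,C \right)} = \frac{3}{C} - \frac{C}{6}$ ($y{\left(w,C \right)} = \frac{3}{C} + C \left(- \frac{1}{6}\right) = \frac{3}{C} - \frac{C}{6}$)
$s{\left(O,b \right)} = 4 + O + b$ ($s{\left(O,b \right)} = 4 + \left(O + b\right) = 4 + O + b$)
$P{\left(v \right)} = 59 + v^{2} + v \left(\frac{3}{v} - \frac{v}{6}\right)$ ($P{\left(v \right)} = \left(v^{2} + \left(\frac{3}{v} - \frac{v}{6}\right) v\right) + 59 = \left(v^{2} + v \left(\frac{3}{v} - \frac{v}{6}\right)\right) + 59 = 59 + v^{2} + v \left(\frac{3}{v} - \frac{v}{6}\right)$)
$U{\left(Y \right)} = 289$
$\frac{P{\left(s{\left(-11,-3 \right)} \right)}}{U{\left(-226 \right)}} = \frac{62 + \frac{5 \left(4 - 11 - 3\right)^{2}}{6}}{289} = \left(62 + \frac{5 \left(-10\right)^{2}}{6}\right) \frac{1}{289} = \left(62 + \frac{5}{6} \cdot 100\right) \frac{1}{289} = \left(62 + \frac{250}{3}\right) \frac{1}{289} = \frac{436}{3} \cdot \frac{1}{289} = \frac{436}{867}$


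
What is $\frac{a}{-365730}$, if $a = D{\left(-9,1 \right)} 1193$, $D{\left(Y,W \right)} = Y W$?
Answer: $\frac{3579}{121910} \approx 0.029358$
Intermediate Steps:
$D{\left(Y,W \right)} = W Y$
$a = -10737$ ($a = 1 \left(-9\right) 1193 = \left(-9\right) 1193 = -10737$)
$\frac{a}{-365730} = - \frac{10737}{-365730} = \left(-10737\right) \left(- \frac{1}{365730}\right) = \frac{3579}{121910}$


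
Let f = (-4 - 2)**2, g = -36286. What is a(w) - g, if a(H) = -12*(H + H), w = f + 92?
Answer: 33214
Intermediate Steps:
f = 36 (f = (-6)**2 = 36)
w = 128 (w = 36 + 92 = 128)
a(H) = -24*H
a(w) - g = -24*128 - 1*(-36286) = -3072 + 36286 = 33214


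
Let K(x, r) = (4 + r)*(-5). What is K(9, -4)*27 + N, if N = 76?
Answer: 76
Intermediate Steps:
K(x, r) = -20 - 5*r
K(9, -4)*27 + N = (-20 - 5*(-4))*27 + 76 = (-20 + 20)*27 + 76 = 0*27 + 76 = 0 + 76 = 76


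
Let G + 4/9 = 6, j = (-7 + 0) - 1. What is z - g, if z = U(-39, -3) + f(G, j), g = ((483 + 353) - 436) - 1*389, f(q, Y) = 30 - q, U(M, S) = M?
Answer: -230/9 ≈ -25.556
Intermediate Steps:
j = -8 (j = -7 - 1 = -8)
G = 50/9 (G = -4/9 + 6 = 50/9 ≈ 5.5556)
g = 11 (g = (836 - 436) - 389 = 400 - 389 = 11)
z = -131/9 (z = -39 + (30 - 1*50/9) = -39 + (30 - 50/9) = -39 + 220/9 = -131/9 ≈ -14.556)
z - g = -131/9 - 1*11 = -131/9 - 11 = -230/9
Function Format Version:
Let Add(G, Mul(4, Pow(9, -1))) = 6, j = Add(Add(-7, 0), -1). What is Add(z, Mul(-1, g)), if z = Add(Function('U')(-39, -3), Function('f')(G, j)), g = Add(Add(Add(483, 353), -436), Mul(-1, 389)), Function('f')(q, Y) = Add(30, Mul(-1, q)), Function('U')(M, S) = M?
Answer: Rational(-230, 9) ≈ -25.556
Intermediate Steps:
j = -8 (j = Add(-7, -1) = -8)
G = Rational(50, 9) (G = Add(Rational(-4, 9), 6) = Rational(50, 9) ≈ 5.5556)
g = 11 (g = Add(Add(836, -436), -389) = Add(400, -389) = 11)
z = Rational(-131, 9) (z = Add(-39, Add(30, Mul(-1, Rational(50, 9)))) = Add(-39, Add(30, Rational(-50, 9))) = Add(-39, Rational(220, 9)) = Rational(-131, 9) ≈ -14.556)
Add(z, Mul(-1, g)) = Add(Rational(-131, 9), Mul(-1, 11)) = Add(Rational(-131, 9), -11) = Rational(-230, 9)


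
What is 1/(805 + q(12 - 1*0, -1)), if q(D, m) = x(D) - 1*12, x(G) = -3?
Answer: 1/790 ≈ 0.0012658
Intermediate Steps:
q(D, m) = -15 (q(D, m) = -3 - 1*12 = -3 - 12 = -15)
1/(805 + q(12 - 1*0, -1)) = 1/(805 - 15) = 1/790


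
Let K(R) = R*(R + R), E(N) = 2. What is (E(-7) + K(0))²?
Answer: 4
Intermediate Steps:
K(R) = 2*R² (K(R) = R*(2*R) = 2*R²)
(E(-7) + K(0))² = (2 + 2*0²)² = (2 + 2*0)² = (2 + 0)² = 2² = 4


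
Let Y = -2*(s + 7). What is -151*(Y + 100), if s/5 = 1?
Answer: -11476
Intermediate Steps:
s = 5 (s = 5*1 = 5)
Y = -24 (Y = -2*(5 + 7) = -2*12 = -24)
-151*(Y + 100) = -151*(-24 + 100) = -151*76 = -11476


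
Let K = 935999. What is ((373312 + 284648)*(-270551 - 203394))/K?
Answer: -311836852200/935999 ≈ -3.3316e+5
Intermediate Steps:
((373312 + 284648)*(-270551 - 203394))/K = ((373312 + 284648)*(-270551 - 203394))/935999 = (657960*(-473945))*(1/935999) = -311836852200*1/935999 = -311836852200/935999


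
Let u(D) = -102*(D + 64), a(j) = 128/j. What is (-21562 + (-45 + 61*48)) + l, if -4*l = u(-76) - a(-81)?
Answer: -1537817/81 ≈ -18985.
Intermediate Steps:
u(D) = -6528 - 102*D (u(D) = -102*(64 + D) = -6528 - 102*D)
l = -24818/81 (l = -((-6528 - 102*(-76)) - 128/(-81))/4 = -((-6528 + 7752) - 128*(-1)/81)/4 = -(1224 - 1*(-128/81))/4 = -(1224 + 128/81)/4 = -¼*99272/81 = -24818/81 ≈ -306.40)
(-21562 + (-45 + 61*48)) + l = (-21562 + (-45 + 61*48)) - 24818/81 = (-21562 + (-45 + 2928)) - 24818/81 = (-21562 + 2883) - 24818/81 = -18679 - 24818/81 = -1537817/81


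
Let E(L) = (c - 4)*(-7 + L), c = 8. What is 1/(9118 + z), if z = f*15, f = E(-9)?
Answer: 1/8158 ≈ 0.00012258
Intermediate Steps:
E(L) = -28 + 4*L (E(L) = (8 - 4)*(-7 + L) = 4*(-7 + L) = -28 + 4*L)
f = -64 (f = -28 + 4*(-9) = -28 - 36 = -64)
z = -960 (z = -64*15 = -960)
1/(9118 + z) = 1/(9118 - 960) = 1/8158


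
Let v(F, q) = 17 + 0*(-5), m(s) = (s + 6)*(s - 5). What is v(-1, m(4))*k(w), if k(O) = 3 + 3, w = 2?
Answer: 102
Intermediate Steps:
m(s) = (-5 + s)*(6 + s) (m(s) = (6 + s)*(-5 + s) = (-5 + s)*(6 + s))
v(F, q) = 17 (v(F, q) = 17 + 0 = 17)
k(O) = 6
v(-1, m(4))*k(w) = 17*6 = 102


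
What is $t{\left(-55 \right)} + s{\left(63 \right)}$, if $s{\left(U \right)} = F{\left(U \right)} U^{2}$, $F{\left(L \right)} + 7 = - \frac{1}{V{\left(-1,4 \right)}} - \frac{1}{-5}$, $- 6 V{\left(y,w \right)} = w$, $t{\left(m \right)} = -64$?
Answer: $- \frac{210997}{10} \approx -21100.0$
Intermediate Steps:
$V{\left(y,w \right)} = - \frac{w}{6}$
$F{\left(L \right)} = - \frac{53}{10}$ ($F{\left(L \right)} = -7 - \left(- \frac{1}{5} + \frac{1}{\left(- \frac{1}{6}\right) 4}\right) = -7 - - \frac{17}{10} = -7 + \left(\left(-1\right) \left(- \frac{3}{2}\right) + \frac{1}{5}\right) = -7 + \left(\frac{3}{2} + \frac{1}{5}\right) = -7 + \frac{17}{10} = - \frac{53}{10}$)
$s{\left(U \right)} = - \frac{53 U^{2}}{10}$
$t{\left(-55 \right)} + s{\left(63 \right)} = -64 - \frac{53 \cdot 63^{2}}{10} = -64 - \frac{210357}{10} = - \frac{210997}{10}$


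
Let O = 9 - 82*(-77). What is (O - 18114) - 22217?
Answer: -34008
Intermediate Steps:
O = 6323 (O = 9 + 6314 = 6323)
(O - 18114) - 22217 = (6323 - 18114) - 22217 = -11791 - 22217 = -34008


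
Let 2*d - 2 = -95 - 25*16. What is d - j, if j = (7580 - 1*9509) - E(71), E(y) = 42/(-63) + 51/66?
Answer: 55526/33 ≈ 1682.6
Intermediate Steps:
d = -493/2 (d = 1 + (-95 - 25*16)/2 = 1 + (-95 - 400)/2 = 1 + (½)*(-495) = 1 - 495/2 = -493/2 ≈ -246.50)
E(y) = 7/66 (E(y) = 42*(-1/63) + 51*(1/66) = -⅔ + 17/22 = 7/66)
j = -127321/66 (j = (7580 - 1*9509) - 1*7/66 = (7580 - 9509) - 7/66 = -1929 - 7/66 = -127321/66 ≈ -1929.1)
d - j = -493/2 - 1*(-127321/66) = -493/2 + 127321/66 = 55526/33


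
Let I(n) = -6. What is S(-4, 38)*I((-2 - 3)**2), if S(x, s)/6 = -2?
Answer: 72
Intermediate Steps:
S(x, s) = -12 (S(x, s) = 6*(-2) = -12)
S(-4, 38)*I((-2 - 3)**2) = -12*(-6) = 72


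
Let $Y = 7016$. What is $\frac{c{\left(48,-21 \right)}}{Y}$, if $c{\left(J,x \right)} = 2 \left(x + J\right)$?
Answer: $\frac{27}{3508} \approx 0.0076967$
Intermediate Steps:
$c{\left(J,x \right)} = 2 J + 2 x$ ($c{\left(J,x \right)} = 2 \left(J + x\right) = 2 J + 2 x$)
$\frac{c{\left(48,-21 \right)}}{Y} = \frac{2 \cdot 48 + 2 \left(-21\right)}{7016} = \left(96 - 42\right) \frac{1}{7016} = 54 \cdot \frac{1}{7016} = \frac{27}{3508}$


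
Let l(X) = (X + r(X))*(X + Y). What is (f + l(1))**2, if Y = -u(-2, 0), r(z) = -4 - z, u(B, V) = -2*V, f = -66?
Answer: 4900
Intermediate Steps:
Y = 0 (Y = -(-2)*0 = -1*0 = 0)
l(X) = -4*X (l(X) = (X + (-4 - X))*(X + 0) = -4*X)
(f + l(1))**2 = (-66 - 4*1)**2 = (-66 - 4)**2 = (-70)**2 = 4900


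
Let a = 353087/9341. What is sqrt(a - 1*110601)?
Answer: I*sqrt(9647112547214)/9341 ≈ 332.51*I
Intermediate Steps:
a = 353087/9341 (a = 353087*(1/9341) = 353087/9341 ≈ 37.800)
sqrt(a - 1*110601) = sqrt(353087/9341 - 1*110601) = sqrt(353087/9341 - 110601) = sqrt(-1032770854/9341) = I*sqrt(9647112547214)/9341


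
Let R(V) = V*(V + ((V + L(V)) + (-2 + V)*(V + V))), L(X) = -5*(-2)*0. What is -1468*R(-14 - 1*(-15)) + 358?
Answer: 358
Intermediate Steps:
L(X) = 0 (L(X) = 10*0 = 0)
R(V) = V*(2*V + 2*V*(-2 + V)) (R(V) = V*(V + ((V + 0) + (-2 + V)*(V + V))) = V*(V + (V + (-2 + V)*(2*V))) = V*(V + (V + 2*V*(-2 + V))) = V*(2*V + 2*V*(-2 + V)))
-1468*R(-14 - 1*(-15)) + 358 = -2936*(-14 - 1*(-15))²*(-1 + (-14 - 1*(-15))) + 358 = -2936*(-14 + 15)²*(-1 + (-14 + 15)) + 358 = -2936*1²*(-1 + 1) + 358 = -2936*0 + 358 = -1468*0 + 358 = 0 + 358 = 358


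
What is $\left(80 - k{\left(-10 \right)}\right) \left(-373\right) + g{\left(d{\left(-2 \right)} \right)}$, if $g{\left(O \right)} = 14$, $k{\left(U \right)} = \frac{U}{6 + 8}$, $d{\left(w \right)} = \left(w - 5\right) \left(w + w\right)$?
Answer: $- \frac{210647}{7} \approx -30092.0$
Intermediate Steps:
$d{\left(w \right)} = 2 w \left(-5 + w\right)$ ($d{\left(w \right)} = \left(-5 + w\right) 2 w = 2 w \left(-5 + w\right)$)
$k{\left(U \right)} = \frac{U}{14}$
$\left(80 - k{\left(-10 \right)}\right) \left(-373\right) + g{\left(d{\left(-2 \right)} \right)} = \left(80 - \frac{1}{14} \left(-10\right)\right) \left(-373\right) + 14 = \left(80 - - \frac{5}{7}\right) \left(-373\right) + 14 = \left(80 + \frac{5}{7}\right) \left(-373\right) + 14 = \frac{565}{7} \left(-373\right) + 14 = - \frac{210745}{7} + 14 = - \frac{210647}{7}$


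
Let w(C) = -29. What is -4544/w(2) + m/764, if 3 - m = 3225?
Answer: 1689089/11078 ≈ 152.47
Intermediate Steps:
m = -3222 (m = 3 - 1*3225 = 3 - 3225 = -3222)
-4544/w(2) + m/764 = -4544/(-29) - 3222/764 = -4544*(-1/29) - 3222*1/764 = 4544/29 - 1611/382 = 1689089/11078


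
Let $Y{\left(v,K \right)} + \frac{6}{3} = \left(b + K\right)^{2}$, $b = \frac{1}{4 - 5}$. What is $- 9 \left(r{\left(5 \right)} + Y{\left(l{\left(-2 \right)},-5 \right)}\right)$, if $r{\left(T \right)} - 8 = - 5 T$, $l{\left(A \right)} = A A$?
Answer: $-153$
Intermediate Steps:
$b = -1$ ($b = \frac{1}{-1} = -1$)
$l{\left(A \right)} = A^{2}$
$r{\left(T \right)} = 8 - 5 T$
$Y{\left(v,K \right)} = -2 + \left(-1 + K\right)^{2}$
$- 9 \left(r{\left(5 \right)} + Y{\left(l{\left(-2 \right)},-5 \right)}\right) = - 9 \left(\left(8 - 25\right) - \left(2 - \left(-1 - 5\right)^{2}\right)\right) = - 9 \left(\left(8 - 25\right) - \left(2 - \left(-6\right)^{2}\right)\right) = - 9 \left(-17 + \left(-2 + 36\right)\right) = - 9 \left(-17 + 34\right) = \left(-9\right) 17 = -153$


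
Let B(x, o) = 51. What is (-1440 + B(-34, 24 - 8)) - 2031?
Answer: -3420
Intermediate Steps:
(-1440 + B(-34, 24 - 8)) - 2031 = (-1440 + 51) - 2031 = -1389 - 2031 = -3420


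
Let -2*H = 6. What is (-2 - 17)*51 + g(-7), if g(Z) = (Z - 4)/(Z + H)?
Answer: -9679/10 ≈ -967.90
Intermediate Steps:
H = -3 (H = -½*6 = -3)
g(Z) = (-4 + Z)/(-3 + Z) (g(Z) = (Z - 4)/(Z - 3) = (-4 + Z)/(-3 + Z))
(-2 - 17)*51 + g(-7) = (-2 - 17)*51 + (-4 - 7)/(-3 - 7) = -19*51 - 11/(-10) = -969 - ⅒*(-11) = -969 + 11/10 = -9679/10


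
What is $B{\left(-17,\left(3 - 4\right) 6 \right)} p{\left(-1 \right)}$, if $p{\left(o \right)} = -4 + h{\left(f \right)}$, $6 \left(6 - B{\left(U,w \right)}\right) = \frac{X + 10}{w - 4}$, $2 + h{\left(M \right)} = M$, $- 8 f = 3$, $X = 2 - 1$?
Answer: $- \frac{6307}{160} \approx -39.419$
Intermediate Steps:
$X = 1$ ($X = 2 - 1 = 1$)
$f = - \frac{3}{8}$ ($f = \left(- \frac{1}{8}\right) 3 = - \frac{3}{8} \approx -0.375$)
$h{\left(M \right)} = -2 + M$
$B{\left(U,w \right)} = 6 - \frac{11}{6 \left(-4 + w\right)}$ ($B{\left(U,w \right)} = 6 - \frac{\left(1 + 10\right) \frac{1}{w - 4}}{6} = 6 - \frac{11 \frac{1}{-4 + w}}{6} = 6 - \frac{11}{6 \left(-4 + w\right)}$)
$p{\left(o \right)} = - \frac{51}{8}$ ($p{\left(o \right)} = -4 - \frac{19}{8} = - \frac{51}{8}$)
$B{\left(-17,\left(3 - 4\right) 6 \right)} p{\left(-1 \right)} = \frac{-155 + 36 \left(3 - 4\right) 6}{6 \left(-4 + \left(3 - 4\right) 6\right)} \left(- \frac{51}{8}\right) = \frac{-155 + 36 \left(\left(-1\right) 6\right)}{6 \left(-4 - 6\right)} \left(- \frac{51}{8}\right) = \frac{-155 + 36 \left(-6\right)}{6 \left(-4 - 6\right)} \left(- \frac{51}{8}\right) = \frac{-155 - 216}{6 \left(-10\right)} \left(- \frac{51}{8}\right) = \frac{1}{6} \left(- \frac{1}{10}\right) \left(-371\right) \left(- \frac{51}{8}\right) = \frac{371}{60} \left(- \frac{51}{8}\right) = - \frac{6307}{160}$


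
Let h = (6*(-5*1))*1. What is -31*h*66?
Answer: 61380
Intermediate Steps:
h = -30 (h = (6*(-5))*1 = -30*1 = -30)
-31*h*66 = -31*(-30)*66 = 930*66 = 61380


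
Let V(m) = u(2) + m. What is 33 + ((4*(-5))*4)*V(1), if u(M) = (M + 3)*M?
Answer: -847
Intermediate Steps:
u(M) = M*(3 + M) (u(M) = (3 + M)*M = M*(3 + M))
V(m) = 10 + m (V(m) = 2*(3 + 2) + m = 2*5 + m = 10 + m)
33 + ((4*(-5))*4)*V(1) = 33 + ((4*(-5))*4)*(10 + 1) = 33 - 20*4*11 = 33 - 80*11 = 33 - 880 = -847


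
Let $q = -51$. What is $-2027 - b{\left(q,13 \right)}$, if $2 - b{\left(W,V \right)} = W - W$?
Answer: $-2029$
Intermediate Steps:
$b{\left(W,V \right)} = 2$ ($b{\left(W,V \right)} = 2 - \left(W - W\right) = 2 - 0 = 2 + 0 = 2$)
$-2027 - b{\left(q,13 \right)} = -2027 - 2 = -2029$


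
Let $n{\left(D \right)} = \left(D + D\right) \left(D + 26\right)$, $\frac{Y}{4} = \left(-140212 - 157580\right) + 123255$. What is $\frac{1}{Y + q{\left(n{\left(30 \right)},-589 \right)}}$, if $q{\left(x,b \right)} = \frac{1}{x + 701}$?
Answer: $- \frac{4061}{2835179027} \approx -1.4324 \cdot 10^{-6}$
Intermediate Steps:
$Y = -698148$ ($Y = 4 \left(\left(-140212 - 157580\right) + 123255\right) = 4 \left(-297792 + 123255\right) = 4 \left(-174537\right) = -698148$)
$n{\left(D \right)} = 2 D \left(26 + D\right)$
$q{\left(x,b \right)} = \frac{1}{701 + x}$
$\frac{1}{Y + q{\left(n{\left(30 \right)},-589 \right)}} = \frac{1}{-698148 + \frac{1}{701 + 2 \cdot 30 \left(26 + 30\right)}} = \frac{1}{-698148 + \frac{1}{701 + 2 \cdot 30 \cdot 56}} = \frac{1}{-698148 + \frac{1}{701 + 3360}} = \frac{1}{-698148 + \frac{1}{4061}} = \frac{1}{- \frac{2835179027}{4061}} = - \frac{4061}{2835179027}$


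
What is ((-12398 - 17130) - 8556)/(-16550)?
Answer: 19042/8275 ≈ 2.3011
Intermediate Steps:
((-12398 - 17130) - 8556)/(-16550) = (-29528 - 8556)*(-1/16550) = -38084*(-1/16550) = 19042/8275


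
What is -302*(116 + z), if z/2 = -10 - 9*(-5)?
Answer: -56172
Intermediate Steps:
z = 70 (z = 2*(-10 - 9*(-5)) = 2*(-10 + 45) = 2*35 = 70)
-302*(116 + z) = -302*(116 + 70) = -302*186 = -56172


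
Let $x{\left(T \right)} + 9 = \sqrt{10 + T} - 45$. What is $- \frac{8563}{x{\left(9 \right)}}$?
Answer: $\frac{462402}{2897} + \frac{8563 \sqrt{19}}{2897} \approx 172.5$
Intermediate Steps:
$x{\left(T \right)} = -54 + \sqrt{10 + T}$ ($x{\left(T \right)} = -9 + \left(\sqrt{10 + T} - 45\right) = -9 + \left(-45 + \sqrt{10 + T}\right) = -54 + \sqrt{10 + T}$)
$- \frac{8563}{x{\left(9 \right)}} = - \frac{8563}{-54 + \sqrt{10 + 9}} = - \frac{8563}{-54 + \sqrt{19}}$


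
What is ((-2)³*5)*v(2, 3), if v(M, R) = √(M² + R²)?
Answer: -40*√13 ≈ -144.22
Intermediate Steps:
((-2)³*5)*v(2, 3) = ((-2)³*5)*√(2² + 3²) = (-8*5)*√(4 + 9) = -40*√13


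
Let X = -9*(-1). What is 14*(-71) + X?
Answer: -985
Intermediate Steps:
X = 9
14*(-71) + X = 14*(-71) + 9 = -994 + 9 = -985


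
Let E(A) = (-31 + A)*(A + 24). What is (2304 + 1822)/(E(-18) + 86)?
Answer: -2063/104 ≈ -19.837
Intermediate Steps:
E(A) = (-31 + A)*(24 + A)
(2304 + 1822)/(E(-18) + 86) = (2304 + 1822)/((-744 + (-18)² - 7*(-18)) + 86) = 4126/((-744 + 324 + 126) + 86) = 4126/(-294 + 86) = 4126/(-208) = 4126*(-1/208) = -2063/104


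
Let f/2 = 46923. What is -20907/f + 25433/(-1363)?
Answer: -27761857/1470254 ≈ -18.882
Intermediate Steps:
f = 93846 (f = 2*46923 = 93846)
-20907/f + 25433/(-1363) = -20907/93846 + 25433/(-1363) = -20907*1/93846 + 25433*(-1/1363) = -6969/31282 - 877/47 = -27761857/1470254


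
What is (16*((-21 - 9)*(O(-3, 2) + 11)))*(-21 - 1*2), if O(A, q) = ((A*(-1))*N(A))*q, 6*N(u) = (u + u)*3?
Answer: -77280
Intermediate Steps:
N(u) = u (N(u) = ((u + u)*3)/6 = ((2*u)*3)/6 = (6*u)/6 = u)
O(A, q) = -q*A² (O(A, q) = ((A*(-1))*A)*q = ((-A)*A)*q = (-A²)*q = -q*A²)
(16*((-21 - 9)*(O(-3, 2) + 11)))*(-21 - 1*2) = (16*((-21 - 9)*(-1*2*(-3)² + 11)))*(-21 - 1*2) = (16*(-30*(-1*2*9 + 11)))*(-21 - 2) = (16*(-30*(-18 + 11)))*(-23) = (16*(-30*(-7)))*(-23) = (16*210)*(-23) = 3360*(-23) = -77280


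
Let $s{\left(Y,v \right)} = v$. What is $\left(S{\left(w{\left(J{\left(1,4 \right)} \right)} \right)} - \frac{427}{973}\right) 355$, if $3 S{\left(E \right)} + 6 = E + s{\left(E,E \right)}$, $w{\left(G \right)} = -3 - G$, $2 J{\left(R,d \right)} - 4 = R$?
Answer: $- \frac{903830}{417} \approx -2167.5$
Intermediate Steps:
$J{\left(R,d \right)} = 2 + \frac{R}{2}$
$S{\left(E \right)} = -2 + \frac{2 E}{3}$ ($S{\left(E \right)} = -2 + \frac{E + E}{3} = -2 + \frac{2 E}{3}$)
$\left(S{\left(w{\left(J{\left(1,4 \right)} \right)} \right)} - \frac{427}{973}\right) 355 = \left(\left(-2 + \frac{2 \left(-3 - \left(2 + \frac{1}{2} \cdot 1\right)\right)}{3}\right) - \frac{427}{973}\right) 355 = \left(\left(-2 + \frac{2 \left(-3 - \left(2 + \frac{1}{2}\right)\right)}{3}\right) - \frac{61}{139}\right) 355 = \left(\left(-2 + \frac{2 \left(-3 - \frac{5}{2}\right)}{3}\right) - \frac{61}{139}\right) 355 = \left(\left(-2 + \frac{2}{3} \left(- \frac{11}{2}\right)\right) - \frac{61}{139}\right) 355 = \left(\left(-2 - \frac{11}{3}\right) - \frac{61}{139}\right) 355 = \left(- \frac{17}{3} - \frac{61}{139}\right) 355 = \left(- \frac{2546}{417}\right) 355 = - \frac{903830}{417}$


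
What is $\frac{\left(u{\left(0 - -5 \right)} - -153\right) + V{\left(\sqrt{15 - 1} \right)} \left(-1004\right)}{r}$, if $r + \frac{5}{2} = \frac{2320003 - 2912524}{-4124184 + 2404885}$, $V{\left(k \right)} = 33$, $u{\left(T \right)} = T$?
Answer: $\frac{113384330452}{7411453} \approx 15299.0$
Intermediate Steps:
$r = - \frac{7411453}{3438598}$ ($r = - \frac{5}{2} + \frac{2320003 - 2912524}{-4124184 + 2404885} = - \frac{5}{2} - \frac{592521}{-1719299} = - \frac{5}{2} - - \frac{592521}{1719299} = - \frac{5}{2} + \frac{592521}{1719299} = - \frac{7411453}{3438598} \approx -2.1554$)
$\frac{\left(u{\left(0 - -5 \right)} - -153\right) + V{\left(\sqrt{15 - 1} \right)} \left(-1004\right)}{r} = \frac{\left(\left(0 - -5\right) - -153\right) + 33 \left(-1004\right)}{- \frac{7411453}{3438598}} = \left(\left(\left(0 + 5\right) + 153\right) - 33132\right) \left(- \frac{3438598}{7411453}\right) = \left(\left(5 + 153\right) - 33132\right) \left(- \frac{3438598}{7411453}\right) = \left(158 - 33132\right) \left(- \frac{3438598}{7411453}\right) = \left(-32974\right) \left(- \frac{3438598}{7411453}\right) = \frac{113384330452}{7411453}$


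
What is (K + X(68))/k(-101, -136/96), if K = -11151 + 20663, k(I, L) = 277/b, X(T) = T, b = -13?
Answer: -124540/277 ≈ -449.60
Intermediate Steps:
k(I, L) = -277/13 (k(I, L) = 277/(-13) = 277*(-1/13) = -277/13)
K = 9512
(K + X(68))/k(-101, -136/96) = (9512 + 68)/(-277/13) = 9580*(-13/277) = -124540/277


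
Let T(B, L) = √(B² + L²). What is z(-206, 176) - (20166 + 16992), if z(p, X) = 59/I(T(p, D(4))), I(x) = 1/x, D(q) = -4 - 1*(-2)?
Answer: -37158 + 118*√10610 ≈ -25003.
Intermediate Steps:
D(q) = -2 (D(q) = -4 + 2 = -2)
z(p, X) = 59*√(4 + p²) (z(p, X) = 59/(1/(√(p² + (-2)²))) = 59/(1/(√(p² + 4))) = 59/(1/(√(4 + p²))) = 59/((4 + p²)^(-½)) = 59*√(4 + p²))
z(-206, 176) - (20166 + 16992) = 59*√(4 + (-206)²) - (20166 + 16992) = 59*√(4 + 42436) - 1*37158 = 59*√42440 - 37158 = 59*(2*√10610) - 37158 = 118*√10610 - 37158 = -37158 + 118*√10610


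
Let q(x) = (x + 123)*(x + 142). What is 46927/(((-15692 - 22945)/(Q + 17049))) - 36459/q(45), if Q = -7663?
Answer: -4612933395445/404606664 ≈ -11401.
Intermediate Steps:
q(x) = (123 + x)*(142 + x)
46927/(((-15692 - 22945)/(Q + 17049))) - 36459/q(45) = 46927/(((-15692 - 22945)/(-7663 + 17049))) - 36459/(17466 + 45² + 265*45) = 46927/((-38637/9386)) - 36459/(17466 + 2025 + 11925) = 46927/((-38637*1/9386)) - 36459/31416 = 46927/(-38637/9386) - 36459*1/31416 = 46927*(-9386/38637) - 12153/10472 = -440456822/38637 - 12153/10472 = -4612933395445/404606664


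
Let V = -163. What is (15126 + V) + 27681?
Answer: 42644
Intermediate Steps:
(15126 + V) + 27681 = (15126 - 163) + 27681 = 14963 + 27681 = 42644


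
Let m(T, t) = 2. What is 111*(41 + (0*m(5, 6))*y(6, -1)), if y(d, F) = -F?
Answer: 4551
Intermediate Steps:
111*(41 + (0*m(5, 6))*y(6, -1)) = 111*(41 + (0*2)*(-1*(-1))) = 111*(41 + 0*1) = 111*(41 + 0) = 111*41 = 4551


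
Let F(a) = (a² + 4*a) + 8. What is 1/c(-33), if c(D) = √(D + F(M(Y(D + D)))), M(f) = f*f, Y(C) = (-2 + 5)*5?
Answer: √515/5150 ≈ 0.0044065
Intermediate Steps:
Y(C) = 15 (Y(C) = 3*5 = 15)
M(f) = f²
F(a) = 8 + a² + 4*a
c(D) = √(51533 + D) (c(D) = √(D + (8 + (15²)² + 4*15²)) = √(D + (8 + 225² + 4*225)) = √(D + (8 + 50625 + 900)) = √(D + 51533) = √(51533 + D))
1/c(-33) = 1/(√(51533 - 33)) = 1/(√51500) = 1/(10*√515) = √515/5150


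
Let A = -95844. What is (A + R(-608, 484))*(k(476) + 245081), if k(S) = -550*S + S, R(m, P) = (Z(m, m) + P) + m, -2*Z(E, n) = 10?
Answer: 1558889439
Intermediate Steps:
Z(E, n) = -5 (Z(E, n) = -1/2*10 = -5)
R(m, P) = -5 + P + m (R(m, P) = (-5 + P) + m = -5 + P + m)
k(S) = -549*S
(A + R(-608, 484))*(k(476) + 245081) = (-95844 + (-5 + 484 - 608))*(-549*476 + 245081) = (-95844 - 129)*(-261324 + 245081) = -95973*(-16243) = 1558889439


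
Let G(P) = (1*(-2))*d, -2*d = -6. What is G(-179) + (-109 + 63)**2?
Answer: 2110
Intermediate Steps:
d = 3 (d = -1/2*(-6) = 3)
G(P) = -6 (G(P) = (1*(-2))*3 = -2*3 = -6)
G(-179) + (-109 + 63)**2 = -6 + (-109 + 63)**2 = -6 + (-46)**2 = -6 + 2116 = 2110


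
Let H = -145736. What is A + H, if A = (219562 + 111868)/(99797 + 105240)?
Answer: -29880940802/205037 ≈ -1.4573e+5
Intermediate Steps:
A = 331430/205037 ≈ 1.6164
A + H = 331430/205037 - 145736 = -29880940802/205037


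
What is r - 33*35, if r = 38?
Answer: -1117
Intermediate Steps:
r - 33*35 = 38 - 33*35 = 38 - 1155 = -1117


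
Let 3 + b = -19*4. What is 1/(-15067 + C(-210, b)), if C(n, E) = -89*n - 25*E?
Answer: 1/5598 ≈ 0.00017864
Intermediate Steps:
b = -79 (b = -3 - 19*4 = -3 - 76 = -79)
1/(-15067 + C(-210, b)) = 1/(-15067 + (-89*(-210) - 25*(-79))) = 1/(-15067 + (18690 + 1975)) = 1/(-15067 + 20665) = 1/5598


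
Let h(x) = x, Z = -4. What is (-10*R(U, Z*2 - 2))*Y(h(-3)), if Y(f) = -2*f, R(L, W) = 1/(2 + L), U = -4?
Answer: 30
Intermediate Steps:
(-10*R(U, Z*2 - 2))*Y(h(-3)) = (-10/(2 - 4))*(-2*(-3)) = -10/(-2)*6 = -10*(-1/2)*6 = 5*6 = 30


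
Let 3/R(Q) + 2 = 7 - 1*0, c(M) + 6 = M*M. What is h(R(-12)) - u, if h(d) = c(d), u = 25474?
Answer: -636991/25 ≈ -25480.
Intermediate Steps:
c(M) = -6 + M² (c(M) = -6 + M*M = -6 + M²)
R(Q) = ⅗ (R(Q) = 3/(-2 + (7 - 1*0)) = 3/(-2 + (7 + 0)) = 3/(-2 + 7) = 3/5 = 3*(⅕) = ⅗)
h(d) = -6 + d²
h(R(-12)) - u = (-6 + (⅗)²) - 1*25474 = (-6 + 9/25) - 25474 = -141/25 - 25474 = -636991/25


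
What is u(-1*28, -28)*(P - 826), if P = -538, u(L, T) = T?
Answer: 38192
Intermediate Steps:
u(-1*28, -28)*(P - 826) = -28*(-538 - 826) = -28*(-1364) = 38192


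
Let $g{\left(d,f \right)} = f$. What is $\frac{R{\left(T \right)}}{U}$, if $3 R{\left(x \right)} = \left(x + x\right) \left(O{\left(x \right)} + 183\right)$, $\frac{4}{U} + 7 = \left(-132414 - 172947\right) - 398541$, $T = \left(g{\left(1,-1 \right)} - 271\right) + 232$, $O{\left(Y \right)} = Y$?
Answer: $\frac{2013179740}{3} \approx 6.7106 \cdot 10^{8}$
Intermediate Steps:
$T = -40$ ($T = \left(-1 - 271\right) + 232 = -272 + 232 = -40$)
$U = - \frac{4}{703909}$ ($U = \frac{4}{-7 - 703902} = \frac{4}{-703909} = 4 \left(- \frac{1}{703909}\right) = - \frac{4}{703909} \approx -5.6826 \cdot 10^{-6}$)
$R{\left(x \right)} = \frac{2 x \left(183 + x\right)}{3}$ ($R{\left(x \right)} = \frac{\left(x + x\right) \left(x + 183\right)}{3} = \frac{2 x \left(183 + x\right)}{3}$)
$\frac{R{\left(T \right)}}{U} = \frac{\frac{2}{3} \left(-40\right) \left(183 - 40\right)}{- \frac{4}{703909}} = \frac{2}{3} \left(-40\right) 143 \left(- \frac{703909}{4}\right) = \left(- \frac{11440}{3}\right) \left(- \frac{703909}{4}\right) = \frac{2013179740}{3}$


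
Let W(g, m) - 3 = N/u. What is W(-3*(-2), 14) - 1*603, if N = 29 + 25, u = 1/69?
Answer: 3126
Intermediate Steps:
u = 1/69 ≈ 0.014493
N = 54
W(g, m) = 3729 (W(g, m) = 3 + 54/(1/69) = 3 + 54*69 = 3 + 3726 = 3729)
W(-3*(-2), 14) - 1*603 = 3729 - 1*603 = 3729 - 603 = 3126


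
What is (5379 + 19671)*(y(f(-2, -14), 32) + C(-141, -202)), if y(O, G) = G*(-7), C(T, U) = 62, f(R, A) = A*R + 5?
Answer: -4058100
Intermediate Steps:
f(R, A) = 5 + A*R
y(O, G) = -7*G
(5379 + 19671)*(y(f(-2, -14), 32) + C(-141, -202)) = (5379 + 19671)*(-7*32 + 62) = 25050*(-224 + 62) = 25050*(-162) = -4058100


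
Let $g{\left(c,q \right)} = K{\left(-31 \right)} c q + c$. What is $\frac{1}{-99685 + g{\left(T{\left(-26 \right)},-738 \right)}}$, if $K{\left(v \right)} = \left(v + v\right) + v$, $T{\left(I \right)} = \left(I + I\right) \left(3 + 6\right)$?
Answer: $- \frac{1}{32220865} \approx -3.1036 \cdot 10^{-8}$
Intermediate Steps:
$T{\left(I \right)} = 18 I$ ($T{\left(I \right)} = 2 I 9 = 18 I$)
$K{\left(v \right)} = 3 v$ ($K{\left(v \right)} = 2 v + v = 3 v$)
$g{\left(c,q \right)} = c - 93 c q$ ($g{\left(c,q \right)} = 3 \left(-31\right) c q + c = - 93 c q + c = c - 93 c q$)
$\frac{1}{-99685 + g{\left(T{\left(-26 \right)},-738 \right)}} = \frac{1}{-99685 + 18 \left(-26\right) \left(1 - -68634\right)} = \frac{1}{-99685 - 468 \left(1 + 68634\right)} = \frac{1}{-99685 - 32121180} = \frac{1}{-32220865} = - \frac{1}{32220865}$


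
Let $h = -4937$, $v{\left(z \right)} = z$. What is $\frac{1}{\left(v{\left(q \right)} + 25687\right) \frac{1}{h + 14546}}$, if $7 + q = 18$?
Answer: $\frac{3203}{8566} \approx 0.37392$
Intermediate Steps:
$q = 11$ ($q = -7 + 18 = 11$)
$\frac{1}{\left(v{\left(q \right)} + 25687\right) \frac{1}{h + 14546}} = \frac{1}{\left(11 + 25687\right) \frac{1}{-4937 + 14546}} = \frac{1}{25698 \cdot \frac{1}{9609}} = \frac{1}{\frac{8566}{3203}} = \frac{3203}{8566}$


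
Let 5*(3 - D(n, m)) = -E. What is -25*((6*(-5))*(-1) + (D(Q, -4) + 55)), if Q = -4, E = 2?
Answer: -2210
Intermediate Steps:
D(n, m) = 17/5 (D(n, m) = 3 - (-1)*2/5 = 3 - ⅕*(-2) = 3 + ⅖ = 17/5)
-25*((6*(-5))*(-1) + (D(Q, -4) + 55)) = -25*((6*(-5))*(-1) + (17/5 + 55)) = -25*(-30*(-1) + 292/5) = -25*(30 + 292/5) = -25*442/5 = -2210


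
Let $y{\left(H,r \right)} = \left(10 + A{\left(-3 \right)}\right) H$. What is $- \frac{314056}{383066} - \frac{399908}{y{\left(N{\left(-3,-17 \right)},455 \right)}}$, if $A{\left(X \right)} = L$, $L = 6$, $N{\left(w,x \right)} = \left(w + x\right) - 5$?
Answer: $\frac{19133191941}{19153300} \approx 998.95$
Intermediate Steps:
$N{\left(w,x \right)} = -5 + w + x$
$A{\left(X \right)} = 6$
$y{\left(H,r \right)} = 16 H$ ($y{\left(H,r \right)} = \left(10 + 6\right) H = 16 H$)
$- \frac{314056}{383066} - \frac{399908}{y{\left(N{\left(-3,-17 \right)},455 \right)}} = - \frac{314056}{383066} - \frac{399908}{16 \left(-5 - 3 - 17\right)} = \left(-314056\right) \frac{1}{383066} - \frac{399908}{16 \left(-25\right)} = - \frac{157028}{191533} - \frac{399908}{-400} = - \frac{157028}{191533} - - \frac{99977}{100} = - \frac{157028}{191533} + \frac{99977}{100} = \frac{19133191941}{19153300}$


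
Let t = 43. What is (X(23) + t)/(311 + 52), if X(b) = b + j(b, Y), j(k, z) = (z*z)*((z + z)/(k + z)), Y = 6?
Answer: 782/3509 ≈ 0.22286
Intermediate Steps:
j(k, z) = 2*z**3/(k + z) (j(k, z) = z**2*((2*z)/(k + z)) = z**2*(2*z/(k + z)) = 2*z**3/(k + z))
X(b) = b + 432/(6 + b) (X(b) = b + 2*6**3/(b + 6) = b + 2*216/(6 + b) = b + 432/(6 + b))
(X(23) + t)/(311 + 52) = ((432 + 23*(6 + 23))/(6 + 23) + 43)/(311 + 52) = ((432 + 23*29)/29 + 43)/363 = ((432 + 667)/29 + 43)*(1/363) = ((1/29)*1099 + 43)*(1/363) = (1099/29 + 43)*(1/363) = (2346/29)*(1/363) = 782/3509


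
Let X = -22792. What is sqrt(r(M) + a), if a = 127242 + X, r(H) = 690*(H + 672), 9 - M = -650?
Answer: 2*sqrt(255710) ≈ 1011.4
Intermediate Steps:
M = 659 (M = 9 - 1*(-650) = 9 + 650 = 659)
r(H) = 463680 + 690*H (r(H) = 690*(672 + H) = 463680 + 690*H)
a = 104450 (a = 127242 - 22792 = 104450)
sqrt(r(M) + a) = sqrt((463680 + 690*659) + 104450) = sqrt((463680 + 454710) + 104450) = sqrt(918390 + 104450) = sqrt(1022840) = 2*sqrt(255710)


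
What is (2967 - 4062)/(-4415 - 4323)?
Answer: 1095/8738 ≈ 0.12531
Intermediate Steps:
(2967 - 4062)/(-4415 - 4323) = -1095/(-8738) = -1095*(-1/8738) = 1095/8738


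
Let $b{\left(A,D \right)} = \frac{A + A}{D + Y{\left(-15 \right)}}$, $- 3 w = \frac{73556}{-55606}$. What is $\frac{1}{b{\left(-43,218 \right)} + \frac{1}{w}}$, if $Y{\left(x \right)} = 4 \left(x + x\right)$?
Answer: $\frac{257446}{357941} \approx 0.71924$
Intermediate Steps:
$w = \frac{36778}{83409}$ ($w = - \frac{73556 \frac{1}{-55606}}{3} = - \frac{73556 \left(- \frac{1}{55606}\right)}{3} = \left(- \frac{1}{3}\right) \left(- \frac{36778}{27803}\right) = \frac{36778}{83409} \approx 0.44094$)
$Y{\left(x \right)} = 8 x$ ($Y{\left(x \right)} = 4 \cdot 2 x = 8 x$)
$b{\left(A,D \right)} = \frac{2 A}{-120 + D}$ ($b{\left(A,D \right)} = \frac{A + A}{D + 8 \left(-15\right)} = \frac{2 A}{D - 120} = \frac{2 A}{-120 + D}$)
$\frac{1}{b{\left(-43,218 \right)} + \frac{1}{w}} = \frac{1}{2 \left(-43\right) \frac{1}{-120 + 218} + \frac{1}{\frac{36778}{83409}}} = \frac{1}{2 \left(-43\right) \frac{1}{98} + \frac{83409}{36778}} = \frac{1}{- \frac{43}{49} + \frac{83409}{36778}} = \frac{1}{\frac{357941}{257446}} = \frac{257446}{357941}$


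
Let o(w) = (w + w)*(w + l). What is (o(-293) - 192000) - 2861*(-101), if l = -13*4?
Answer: 299131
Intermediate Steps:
l = -52
o(w) = 2*w*(-52 + w) (o(w) = (w + w)*(w - 52) = (2*w)*(-52 + w) = 2*w*(-52 + w))
(o(-293) - 192000) - 2861*(-101) = (2*(-293)*(-52 - 293) - 192000) - 2861*(-101) = (2*(-293)*(-345) - 192000) + 288961 = (202170 - 192000) + 288961 = 10170 + 288961 = 299131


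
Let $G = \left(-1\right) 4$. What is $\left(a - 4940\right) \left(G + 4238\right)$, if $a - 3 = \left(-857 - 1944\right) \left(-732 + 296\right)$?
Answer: $5149809966$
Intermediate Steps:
$G = -4$
$a = 1221239$ ($a = 3 + \left(-857 - 1944\right) \left(-732 + 296\right) = 3 - -1221236 = 3 + 1221236 = 1221239$)
$\left(a - 4940\right) \left(G + 4238\right) = \left(1221239 - 4940\right) \left(-4 + 4238\right) = 1216299 \cdot 4234 = 5149809966$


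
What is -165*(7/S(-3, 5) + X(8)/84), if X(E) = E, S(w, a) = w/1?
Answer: 2585/7 ≈ 369.29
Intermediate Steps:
S(w, a) = w (S(w, a) = w*1 = w)
-165*(7/S(-3, 5) + X(8)/84) = -165*(7/(-3) + 8/84) = -165*(7*(-⅓) + 8*(1/84)) = -165*(-7/3 + 2/21) = -165*(-47/21) = 2585/7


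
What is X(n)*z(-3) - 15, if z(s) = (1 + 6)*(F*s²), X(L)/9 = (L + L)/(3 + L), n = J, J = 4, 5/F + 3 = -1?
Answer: -825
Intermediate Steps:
F = -5/4 (F = 5/(-3 - 1) = 5/(-4) = 5*(-¼) = -5/4 ≈ -1.2500)
n = 4
X(L) = 18*L/(3 + L) (X(L) = 9*((L + L)/(3 + L)) = 9*((2*L)/(3 + L)) = 9*(2*L/(3 + L)) = 18*L/(3 + L))
z(s) = -35*s²/4 (z(s) = (1 + 6)*(-5*s²/4) = 7*(-5*s²/4) = -35*s²/4)
X(n)*z(-3) - 15 = (18*4/(3 + 4))*(-35/4*(-3)²) - 15 = (18*4/7)*(-35/4*9) - 15 = (18*4*(⅐))*(-315/4) - 15 = (72/7)*(-315/4) - 15 = -810 - 15 = -825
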